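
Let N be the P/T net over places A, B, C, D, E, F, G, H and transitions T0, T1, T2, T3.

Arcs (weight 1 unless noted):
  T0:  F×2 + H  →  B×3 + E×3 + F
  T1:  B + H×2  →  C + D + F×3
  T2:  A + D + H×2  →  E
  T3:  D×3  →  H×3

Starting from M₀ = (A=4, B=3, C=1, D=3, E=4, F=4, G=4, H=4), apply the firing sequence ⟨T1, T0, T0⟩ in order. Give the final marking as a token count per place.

(A=4, B=8, C=2, D=4, E=10, F=5, G=4, H=0)

step 1: fire T1:  (A=4, B=3, C=1, D=3, E=4, F=4, G=4, H=4) → (A=4, B=2, C=2, D=4, E=4, F=7, G=4, H=2)
step 2: fire T0:  (A=4, B=2, C=2, D=4, E=4, F=7, G=4, H=2) → (A=4, B=5, C=2, D=4, E=7, F=6, G=4, H=1)
step 3: fire T0:  (A=4, B=5, C=2, D=4, E=7, F=6, G=4, H=1) → (A=4, B=8, C=2, D=4, E=10, F=5, G=4, H=0)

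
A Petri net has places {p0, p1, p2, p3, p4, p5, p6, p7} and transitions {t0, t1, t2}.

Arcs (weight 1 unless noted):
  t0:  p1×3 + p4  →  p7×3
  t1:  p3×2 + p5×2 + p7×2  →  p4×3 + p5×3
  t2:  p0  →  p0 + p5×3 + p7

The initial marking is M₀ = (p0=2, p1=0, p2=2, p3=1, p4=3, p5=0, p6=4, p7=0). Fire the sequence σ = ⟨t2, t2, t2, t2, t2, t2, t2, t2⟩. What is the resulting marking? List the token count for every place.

step 1: fire t2:  (p0=2, p1=0, p2=2, p3=1, p4=3, p5=0, p6=4, p7=0) → (p0=2, p1=0, p2=2, p3=1, p4=3, p5=3, p6=4, p7=1)
step 2: fire t2:  (p0=2, p1=0, p2=2, p3=1, p4=3, p5=3, p6=4, p7=1) → (p0=2, p1=0, p2=2, p3=1, p4=3, p5=6, p6=4, p7=2)
step 3: fire t2:  (p0=2, p1=0, p2=2, p3=1, p4=3, p5=6, p6=4, p7=2) → (p0=2, p1=0, p2=2, p3=1, p4=3, p5=9, p6=4, p7=3)
step 4: fire t2:  (p0=2, p1=0, p2=2, p3=1, p4=3, p5=9, p6=4, p7=3) → (p0=2, p1=0, p2=2, p3=1, p4=3, p5=12, p6=4, p7=4)
step 5: fire t2:  (p0=2, p1=0, p2=2, p3=1, p4=3, p5=12, p6=4, p7=4) → (p0=2, p1=0, p2=2, p3=1, p4=3, p5=15, p6=4, p7=5)
step 6: fire t2:  (p0=2, p1=0, p2=2, p3=1, p4=3, p5=15, p6=4, p7=5) → (p0=2, p1=0, p2=2, p3=1, p4=3, p5=18, p6=4, p7=6)
step 7: fire t2:  (p0=2, p1=0, p2=2, p3=1, p4=3, p5=18, p6=4, p7=6) → (p0=2, p1=0, p2=2, p3=1, p4=3, p5=21, p6=4, p7=7)
step 8: fire t2:  (p0=2, p1=0, p2=2, p3=1, p4=3, p5=21, p6=4, p7=7) → (p0=2, p1=0, p2=2, p3=1, p4=3, p5=24, p6=4, p7=8)

(p0=2, p1=0, p2=2, p3=1, p4=3, p5=24, p6=4, p7=8)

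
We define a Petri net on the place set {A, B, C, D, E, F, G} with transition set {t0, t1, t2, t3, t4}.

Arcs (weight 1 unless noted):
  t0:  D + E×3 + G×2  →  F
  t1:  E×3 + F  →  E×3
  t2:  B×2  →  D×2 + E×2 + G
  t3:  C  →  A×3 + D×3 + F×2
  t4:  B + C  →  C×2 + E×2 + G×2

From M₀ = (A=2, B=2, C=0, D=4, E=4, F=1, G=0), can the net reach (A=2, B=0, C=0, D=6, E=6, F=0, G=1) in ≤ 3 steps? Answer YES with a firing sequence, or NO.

step 1: fire t1:  (A=2, B=2, C=0, D=4, E=4, F=1, G=0) → (A=2, B=2, C=0, D=4, E=4, F=0, G=0)
step 2: fire t2:  (A=2, B=2, C=0, D=4, E=4, F=0, G=0) → (A=2, B=0, C=0, D=6, E=6, F=0, G=1)

YES — reachable via ⟨t1, t2⟩ (2 firings)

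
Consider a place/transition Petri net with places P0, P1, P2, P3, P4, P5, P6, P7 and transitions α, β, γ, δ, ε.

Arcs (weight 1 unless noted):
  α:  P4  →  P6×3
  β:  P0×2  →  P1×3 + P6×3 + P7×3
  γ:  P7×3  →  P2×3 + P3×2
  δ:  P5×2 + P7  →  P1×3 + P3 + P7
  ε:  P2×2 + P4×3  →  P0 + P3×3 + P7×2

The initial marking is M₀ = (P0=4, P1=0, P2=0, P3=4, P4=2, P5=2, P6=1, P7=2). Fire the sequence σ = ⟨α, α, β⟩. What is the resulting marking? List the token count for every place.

(P0=2, P1=3, P2=0, P3=4, P4=0, P5=2, P6=10, P7=5)

step 1: fire α:  (P0=4, P1=0, P2=0, P3=4, P4=2, P5=2, P6=1, P7=2) → (P0=4, P1=0, P2=0, P3=4, P4=1, P5=2, P6=4, P7=2)
step 2: fire α:  (P0=4, P1=0, P2=0, P3=4, P4=1, P5=2, P6=4, P7=2) → (P0=4, P1=0, P2=0, P3=4, P4=0, P5=2, P6=7, P7=2)
step 3: fire β:  (P0=4, P1=0, P2=0, P3=4, P4=0, P5=2, P6=7, P7=2) → (P0=2, P1=3, P2=0, P3=4, P4=0, P5=2, P6=10, P7=5)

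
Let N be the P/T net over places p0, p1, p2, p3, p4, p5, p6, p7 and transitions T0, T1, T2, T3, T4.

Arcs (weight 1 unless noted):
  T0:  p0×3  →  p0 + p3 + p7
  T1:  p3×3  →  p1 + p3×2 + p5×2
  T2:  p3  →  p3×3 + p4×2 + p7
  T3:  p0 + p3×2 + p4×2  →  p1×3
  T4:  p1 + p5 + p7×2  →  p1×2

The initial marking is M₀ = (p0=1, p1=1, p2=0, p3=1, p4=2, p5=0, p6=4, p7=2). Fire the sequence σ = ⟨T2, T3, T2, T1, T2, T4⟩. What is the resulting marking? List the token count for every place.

step 1: fire T2:  (p0=1, p1=1, p2=0, p3=1, p4=2, p5=0, p6=4, p7=2) → (p0=1, p1=1, p2=0, p3=3, p4=4, p5=0, p6=4, p7=3)
step 2: fire T3:  (p0=1, p1=1, p2=0, p3=3, p4=4, p5=0, p6=4, p7=3) → (p0=0, p1=4, p2=0, p3=1, p4=2, p5=0, p6=4, p7=3)
step 3: fire T2:  (p0=0, p1=4, p2=0, p3=1, p4=2, p5=0, p6=4, p7=3) → (p0=0, p1=4, p2=0, p3=3, p4=4, p5=0, p6=4, p7=4)
step 4: fire T1:  (p0=0, p1=4, p2=0, p3=3, p4=4, p5=0, p6=4, p7=4) → (p0=0, p1=5, p2=0, p3=2, p4=4, p5=2, p6=4, p7=4)
step 5: fire T2:  (p0=0, p1=5, p2=0, p3=2, p4=4, p5=2, p6=4, p7=4) → (p0=0, p1=5, p2=0, p3=4, p4=6, p5=2, p6=4, p7=5)
step 6: fire T4:  (p0=0, p1=5, p2=0, p3=4, p4=6, p5=2, p6=4, p7=5) → (p0=0, p1=6, p2=0, p3=4, p4=6, p5=1, p6=4, p7=3)

(p0=0, p1=6, p2=0, p3=4, p4=6, p5=1, p6=4, p7=3)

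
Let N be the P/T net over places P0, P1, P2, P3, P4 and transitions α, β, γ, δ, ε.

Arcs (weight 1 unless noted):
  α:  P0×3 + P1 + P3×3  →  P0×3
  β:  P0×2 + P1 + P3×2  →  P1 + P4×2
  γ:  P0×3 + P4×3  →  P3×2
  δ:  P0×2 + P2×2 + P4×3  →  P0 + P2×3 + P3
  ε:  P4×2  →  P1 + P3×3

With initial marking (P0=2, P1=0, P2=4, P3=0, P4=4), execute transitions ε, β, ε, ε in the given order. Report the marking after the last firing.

step 1: fire ε:  (P0=2, P1=0, P2=4, P3=0, P4=4) → (P0=2, P1=1, P2=4, P3=3, P4=2)
step 2: fire β:  (P0=2, P1=1, P2=4, P3=3, P4=2) → (P0=0, P1=1, P2=4, P3=1, P4=4)
step 3: fire ε:  (P0=0, P1=1, P2=4, P3=1, P4=4) → (P0=0, P1=2, P2=4, P3=4, P4=2)
step 4: fire ε:  (P0=0, P1=2, P2=4, P3=4, P4=2) → (P0=0, P1=3, P2=4, P3=7, P4=0)

(P0=0, P1=3, P2=4, P3=7, P4=0)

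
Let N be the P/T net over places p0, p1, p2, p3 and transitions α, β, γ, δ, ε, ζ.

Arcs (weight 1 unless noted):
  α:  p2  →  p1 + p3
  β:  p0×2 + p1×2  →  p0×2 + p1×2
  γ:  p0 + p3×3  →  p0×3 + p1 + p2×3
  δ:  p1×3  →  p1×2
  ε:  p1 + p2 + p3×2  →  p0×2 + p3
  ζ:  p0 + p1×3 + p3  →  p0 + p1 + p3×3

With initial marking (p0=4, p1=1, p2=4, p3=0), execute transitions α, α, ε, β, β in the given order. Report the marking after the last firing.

(p0=6, p1=2, p2=1, p3=1)

step 1: fire α:  (p0=4, p1=1, p2=4, p3=0) → (p0=4, p1=2, p2=3, p3=1)
step 2: fire α:  (p0=4, p1=2, p2=3, p3=1) → (p0=4, p1=3, p2=2, p3=2)
step 3: fire ε:  (p0=4, p1=3, p2=2, p3=2) → (p0=6, p1=2, p2=1, p3=1)
step 4: fire β:  (p0=6, p1=2, p2=1, p3=1) → (p0=6, p1=2, p2=1, p3=1)
step 5: fire β:  (p0=6, p1=2, p2=1, p3=1) → (p0=6, p1=2, p2=1, p3=1)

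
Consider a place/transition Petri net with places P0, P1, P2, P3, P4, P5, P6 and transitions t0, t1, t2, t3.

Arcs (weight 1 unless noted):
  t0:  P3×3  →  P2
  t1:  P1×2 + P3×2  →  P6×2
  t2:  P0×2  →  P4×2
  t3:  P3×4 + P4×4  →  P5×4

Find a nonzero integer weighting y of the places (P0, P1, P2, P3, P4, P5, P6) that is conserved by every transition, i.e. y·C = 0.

y = (P0:1, P1:1, P2:-3, P3:-1, P4:1, P5:0, P6:0)

Incidence matrix C (rows=places, cols=transitions):
       t0   t1   t2   t3
   P0   0    0   -2    0
   P1   0   -2    0    0
   P2   1    0    0    0
   P3  -3   -2    0   -4
   P4   0    0    2   -4
   P5   0    0    0    4
   P6   0    2    0    0

Candidate y = [1, 1, -3, -1, 1, 0, 0]; check y·C column-wise:
  col t0: 1·0 + 1·0 + -3·1 + -1·-3 + 1·0 = 0
  col t1: 1·0 + 1·-2 + -3·0 + -1·-2 + 1·0 + 0·2 = 0
  col t2: 1·-2 + 1·0 + -3·0 + -1·0 + 1·2 = 0
  col t3: 1·0 + 1·0 + -3·0 + -1·-4 + 1·-4 + 0·4 = 0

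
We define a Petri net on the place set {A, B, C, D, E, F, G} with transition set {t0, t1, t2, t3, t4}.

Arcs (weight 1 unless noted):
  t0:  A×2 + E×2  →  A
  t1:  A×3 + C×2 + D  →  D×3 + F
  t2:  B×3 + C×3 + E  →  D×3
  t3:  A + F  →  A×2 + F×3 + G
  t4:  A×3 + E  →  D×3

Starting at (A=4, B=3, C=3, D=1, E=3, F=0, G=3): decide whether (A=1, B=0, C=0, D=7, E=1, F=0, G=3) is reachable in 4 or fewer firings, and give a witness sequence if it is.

step 1: fire t2:  (A=4, B=3, C=3, D=1, E=3, F=0, G=3) → (A=4, B=0, C=0, D=4, E=2, F=0, G=3)
step 2: fire t4:  (A=4, B=0, C=0, D=4, E=2, F=0, G=3) → (A=1, B=0, C=0, D=7, E=1, F=0, G=3)

YES — reachable via ⟨t2, t4⟩ (2 firings)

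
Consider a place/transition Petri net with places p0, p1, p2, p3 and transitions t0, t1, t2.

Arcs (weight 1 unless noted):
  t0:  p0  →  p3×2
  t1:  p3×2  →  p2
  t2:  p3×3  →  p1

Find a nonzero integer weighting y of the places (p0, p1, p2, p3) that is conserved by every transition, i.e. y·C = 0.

Incidence matrix C (rows=places, cols=transitions):
       t0   t1   t2
   p0  -1    0    0
   p1   0    0    1
   p2   0    1    0
   p3   2   -2   -3

Candidate y = [2, 3, 2, 1]; check y·C column-wise:
  col t0: 2·-1 + 3·0 + 2·0 + 1·2 = 0
  col t1: 2·0 + 3·0 + 2·1 + 1·-2 = 0
  col t2: 2·0 + 3·1 + 2·0 + 1·-3 = 0

y = (p0:2, p1:3, p2:2, p3:1)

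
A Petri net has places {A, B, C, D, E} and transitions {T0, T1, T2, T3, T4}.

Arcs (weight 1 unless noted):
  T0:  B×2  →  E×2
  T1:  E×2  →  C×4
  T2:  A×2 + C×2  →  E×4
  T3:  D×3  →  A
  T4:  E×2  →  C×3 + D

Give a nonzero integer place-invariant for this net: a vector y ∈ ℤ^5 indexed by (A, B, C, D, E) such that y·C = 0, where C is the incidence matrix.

Incidence matrix C (rows=places, cols=transitions):
       T0   T1   T2   T3   T4
    A   0    0   -2    1    0
    B  -2    0    0    0    0
    C   0    4   -2    0    3
    D   0    0    0   -3    1
    E   2   -2    4    0   -2

Candidate y = [3, 2, 1, 1, 2]; check y·C column-wise:
  col T0: 3·0 + 2·-2 + 1·0 + 1·0 + 2·2 = 0
  col T1: 3·0 + 2·0 + 1·4 + 1·0 + 2·-2 = 0
  col T2: 3·-2 + 2·0 + 1·-2 + 1·0 + 2·4 = 0
  col T3: 3·1 + 2·0 + 1·0 + 1·-3 + 2·0 = 0
  col T4: 3·0 + 2·0 + 1·3 + 1·1 + 2·-2 = 0

y = (A:3, B:2, C:1, D:1, E:2)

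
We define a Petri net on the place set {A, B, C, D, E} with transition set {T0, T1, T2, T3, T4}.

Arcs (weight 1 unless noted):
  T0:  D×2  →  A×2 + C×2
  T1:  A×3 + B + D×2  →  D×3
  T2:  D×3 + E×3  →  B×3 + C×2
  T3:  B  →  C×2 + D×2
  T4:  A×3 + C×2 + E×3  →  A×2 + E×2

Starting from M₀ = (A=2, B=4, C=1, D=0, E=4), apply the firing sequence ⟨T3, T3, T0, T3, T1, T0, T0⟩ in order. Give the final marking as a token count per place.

(A=5, B=0, C=13, D=1, E=4)

step 1: fire T3:  (A=2, B=4, C=1, D=0, E=4) → (A=2, B=3, C=3, D=2, E=4)
step 2: fire T3:  (A=2, B=3, C=3, D=2, E=4) → (A=2, B=2, C=5, D=4, E=4)
step 3: fire T0:  (A=2, B=2, C=5, D=4, E=4) → (A=4, B=2, C=7, D=2, E=4)
step 4: fire T3:  (A=4, B=2, C=7, D=2, E=4) → (A=4, B=1, C=9, D=4, E=4)
step 5: fire T1:  (A=4, B=1, C=9, D=4, E=4) → (A=1, B=0, C=9, D=5, E=4)
step 6: fire T0:  (A=1, B=0, C=9, D=5, E=4) → (A=3, B=0, C=11, D=3, E=4)
step 7: fire T0:  (A=3, B=0, C=11, D=3, E=4) → (A=5, B=0, C=13, D=1, E=4)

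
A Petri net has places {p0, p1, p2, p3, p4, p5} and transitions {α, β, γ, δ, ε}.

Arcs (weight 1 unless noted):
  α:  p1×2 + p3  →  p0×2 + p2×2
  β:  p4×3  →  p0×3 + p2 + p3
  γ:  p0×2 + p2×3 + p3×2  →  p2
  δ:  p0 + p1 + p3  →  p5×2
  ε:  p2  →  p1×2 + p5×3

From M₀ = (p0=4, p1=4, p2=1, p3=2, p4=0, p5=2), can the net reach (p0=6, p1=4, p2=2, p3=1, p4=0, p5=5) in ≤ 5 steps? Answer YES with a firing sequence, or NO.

YES — reachable via ⟨α, ε⟩ (2 firings)

step 1: fire α:  (p0=4, p1=4, p2=1, p3=2, p4=0, p5=2) → (p0=6, p1=2, p2=3, p3=1, p4=0, p5=2)
step 2: fire ε:  (p0=6, p1=2, p2=3, p3=1, p4=0, p5=2) → (p0=6, p1=4, p2=2, p3=1, p4=0, p5=5)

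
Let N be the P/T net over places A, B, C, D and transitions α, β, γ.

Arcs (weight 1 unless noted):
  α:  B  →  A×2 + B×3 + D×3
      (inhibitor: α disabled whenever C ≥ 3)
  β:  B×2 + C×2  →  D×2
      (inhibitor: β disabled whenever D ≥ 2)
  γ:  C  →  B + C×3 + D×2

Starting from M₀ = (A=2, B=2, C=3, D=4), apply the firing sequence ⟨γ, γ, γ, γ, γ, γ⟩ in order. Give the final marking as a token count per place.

step 1: fire γ:  (A=2, B=2, C=3, D=4) → (A=2, B=3, C=5, D=6)
step 2: fire γ:  (A=2, B=3, C=5, D=6) → (A=2, B=4, C=7, D=8)
step 3: fire γ:  (A=2, B=4, C=7, D=8) → (A=2, B=5, C=9, D=10)
step 4: fire γ:  (A=2, B=5, C=9, D=10) → (A=2, B=6, C=11, D=12)
step 5: fire γ:  (A=2, B=6, C=11, D=12) → (A=2, B=7, C=13, D=14)
step 6: fire γ:  (A=2, B=7, C=13, D=14) → (A=2, B=8, C=15, D=16)

(A=2, B=8, C=15, D=16)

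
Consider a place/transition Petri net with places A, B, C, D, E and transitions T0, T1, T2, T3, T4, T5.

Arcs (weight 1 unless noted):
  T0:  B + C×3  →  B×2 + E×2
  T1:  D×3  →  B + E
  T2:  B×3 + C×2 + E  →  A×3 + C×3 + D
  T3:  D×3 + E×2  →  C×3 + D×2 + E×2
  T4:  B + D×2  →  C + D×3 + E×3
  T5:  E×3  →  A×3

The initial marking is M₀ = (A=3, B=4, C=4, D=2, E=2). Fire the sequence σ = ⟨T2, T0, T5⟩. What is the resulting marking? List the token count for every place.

(A=9, B=2, C=2, D=3, E=0)

step 1: fire T2:  (A=3, B=4, C=4, D=2, E=2) → (A=6, B=1, C=5, D=3, E=1)
step 2: fire T0:  (A=6, B=1, C=5, D=3, E=1) → (A=6, B=2, C=2, D=3, E=3)
step 3: fire T5:  (A=6, B=2, C=2, D=3, E=3) → (A=9, B=2, C=2, D=3, E=0)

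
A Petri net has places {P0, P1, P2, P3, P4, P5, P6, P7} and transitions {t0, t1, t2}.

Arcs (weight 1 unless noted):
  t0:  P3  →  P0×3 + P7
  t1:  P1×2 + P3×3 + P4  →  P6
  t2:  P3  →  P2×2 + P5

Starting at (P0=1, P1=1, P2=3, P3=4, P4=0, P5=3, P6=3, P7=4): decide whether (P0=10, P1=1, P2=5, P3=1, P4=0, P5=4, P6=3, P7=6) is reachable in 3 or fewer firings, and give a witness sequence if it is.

NO — not reachable within 3 firings

depth 0: 1 marking
depth 1: 3 markings reached so far
depth 2: 6 markings reached so far
depth 3: 10 markings reached so far
target is not among the 10 markings reachable within 3 steps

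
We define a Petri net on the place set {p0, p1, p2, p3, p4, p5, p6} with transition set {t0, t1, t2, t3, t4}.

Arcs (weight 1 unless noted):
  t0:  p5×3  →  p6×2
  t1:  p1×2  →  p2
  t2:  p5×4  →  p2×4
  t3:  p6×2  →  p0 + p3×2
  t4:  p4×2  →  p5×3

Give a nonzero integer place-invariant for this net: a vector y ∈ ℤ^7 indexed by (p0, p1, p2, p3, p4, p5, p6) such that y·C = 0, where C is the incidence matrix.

y = (p0:2, p1:0, p2:0, p3:-1, p4:0, p5:0, p6:0)

Incidence matrix C (rows=places, cols=transitions):
       t0   t1   t2   t3   t4
   p0   0    0    0    1    0
   p1   0   -2    0    0    0
   p2   0    1    4    0    0
   p3   0    0    0    2    0
   p4   0    0    0    0   -2
   p5  -3    0   -4    0    3
   p6   2    0    0   -2    0

Candidate y = [2, 0, 0, -1, 0, 0, 0]; check y·C column-wise:
  col t0: 2·0 + -1·0 + 0·-3 + 0·2 = 0
  col t1: 2·0 + 0·-2 + 0·1 + -1·0 = 0
  col t2: 2·0 + 0·4 + -1·0 + 0·-4 = 0
  col t3: 2·1 + -1·2 + 0·-2 = 0
  col t4: 2·0 + -1·0 + 0·-2 + 0·3 = 0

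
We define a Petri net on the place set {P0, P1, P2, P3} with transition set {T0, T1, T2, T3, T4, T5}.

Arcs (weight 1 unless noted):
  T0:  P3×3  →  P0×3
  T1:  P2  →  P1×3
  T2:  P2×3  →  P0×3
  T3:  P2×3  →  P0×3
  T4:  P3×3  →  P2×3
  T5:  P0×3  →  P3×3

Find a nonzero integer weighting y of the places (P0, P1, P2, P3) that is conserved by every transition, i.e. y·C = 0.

y = (P0:3, P1:1, P2:3, P3:3)

Incidence matrix C (rows=places, cols=transitions):
       T0   T1   T2   T3   T4   T5
   P0   3    0    3    3    0   -3
   P1   0    3    0    0    0    0
   P2   0   -1   -3   -3    3    0
   P3  -3    0    0    0   -3    3

Candidate y = [3, 1, 3, 3]; check y·C column-wise:
  col T0: 3·3 + 1·0 + 3·0 + 3·-3 = 0
  col T1: 3·0 + 1·3 + 3·-1 + 3·0 = 0
  col T2: 3·3 + 1·0 + 3·-3 + 3·0 = 0
  col T3: 3·3 + 1·0 + 3·-3 + 3·0 = 0
  col T4: 3·0 + 1·0 + 3·3 + 3·-3 = 0
  col T5: 3·-3 + 1·0 + 3·0 + 3·3 = 0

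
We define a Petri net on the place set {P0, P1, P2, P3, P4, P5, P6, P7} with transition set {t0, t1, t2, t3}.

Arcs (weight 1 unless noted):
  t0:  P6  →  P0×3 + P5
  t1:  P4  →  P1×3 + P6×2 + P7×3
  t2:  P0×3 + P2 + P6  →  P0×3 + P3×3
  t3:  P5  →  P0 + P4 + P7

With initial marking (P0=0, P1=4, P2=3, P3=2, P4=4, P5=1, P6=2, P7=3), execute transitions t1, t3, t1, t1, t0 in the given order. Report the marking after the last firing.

(P0=4, P1=13, P2=3, P3=2, P4=2, P5=1, P6=7, P7=13)

step 1: fire t1:  (P0=0, P1=4, P2=3, P3=2, P4=4, P5=1, P6=2, P7=3) → (P0=0, P1=7, P2=3, P3=2, P4=3, P5=1, P6=4, P7=6)
step 2: fire t3:  (P0=0, P1=7, P2=3, P3=2, P4=3, P5=1, P6=4, P7=6) → (P0=1, P1=7, P2=3, P3=2, P4=4, P5=0, P6=4, P7=7)
step 3: fire t1:  (P0=1, P1=7, P2=3, P3=2, P4=4, P5=0, P6=4, P7=7) → (P0=1, P1=10, P2=3, P3=2, P4=3, P5=0, P6=6, P7=10)
step 4: fire t1:  (P0=1, P1=10, P2=3, P3=2, P4=3, P5=0, P6=6, P7=10) → (P0=1, P1=13, P2=3, P3=2, P4=2, P5=0, P6=8, P7=13)
step 5: fire t0:  (P0=1, P1=13, P2=3, P3=2, P4=2, P5=0, P6=8, P7=13) → (P0=4, P1=13, P2=3, P3=2, P4=2, P5=1, P6=7, P7=13)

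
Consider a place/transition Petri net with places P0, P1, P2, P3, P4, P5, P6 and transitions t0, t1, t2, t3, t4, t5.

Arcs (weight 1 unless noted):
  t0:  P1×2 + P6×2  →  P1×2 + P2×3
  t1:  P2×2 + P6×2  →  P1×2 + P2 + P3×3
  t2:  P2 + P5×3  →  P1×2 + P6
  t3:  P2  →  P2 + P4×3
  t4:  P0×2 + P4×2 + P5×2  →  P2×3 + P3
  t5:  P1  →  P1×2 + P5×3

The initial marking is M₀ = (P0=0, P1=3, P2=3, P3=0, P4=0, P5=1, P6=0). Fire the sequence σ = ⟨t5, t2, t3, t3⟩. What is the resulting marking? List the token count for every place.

step 1: fire t5:  (P0=0, P1=3, P2=3, P3=0, P4=0, P5=1, P6=0) → (P0=0, P1=4, P2=3, P3=0, P4=0, P5=4, P6=0)
step 2: fire t2:  (P0=0, P1=4, P2=3, P3=0, P4=0, P5=4, P6=0) → (P0=0, P1=6, P2=2, P3=0, P4=0, P5=1, P6=1)
step 3: fire t3:  (P0=0, P1=6, P2=2, P3=0, P4=0, P5=1, P6=1) → (P0=0, P1=6, P2=2, P3=0, P4=3, P5=1, P6=1)
step 4: fire t3:  (P0=0, P1=6, P2=2, P3=0, P4=3, P5=1, P6=1) → (P0=0, P1=6, P2=2, P3=0, P4=6, P5=1, P6=1)

(P0=0, P1=6, P2=2, P3=0, P4=6, P5=1, P6=1)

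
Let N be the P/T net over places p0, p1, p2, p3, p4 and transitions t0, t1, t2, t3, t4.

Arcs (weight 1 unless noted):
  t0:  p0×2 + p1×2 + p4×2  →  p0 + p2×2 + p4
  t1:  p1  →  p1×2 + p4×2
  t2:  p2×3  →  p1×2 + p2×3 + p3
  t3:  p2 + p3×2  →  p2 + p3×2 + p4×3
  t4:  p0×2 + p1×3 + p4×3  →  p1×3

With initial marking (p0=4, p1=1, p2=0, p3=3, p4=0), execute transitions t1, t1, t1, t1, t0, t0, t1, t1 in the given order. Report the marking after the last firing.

step 1: fire t1:  (p0=4, p1=1, p2=0, p3=3, p4=0) → (p0=4, p1=2, p2=0, p3=3, p4=2)
step 2: fire t1:  (p0=4, p1=2, p2=0, p3=3, p4=2) → (p0=4, p1=3, p2=0, p3=3, p4=4)
step 3: fire t1:  (p0=4, p1=3, p2=0, p3=3, p4=4) → (p0=4, p1=4, p2=0, p3=3, p4=6)
step 4: fire t1:  (p0=4, p1=4, p2=0, p3=3, p4=6) → (p0=4, p1=5, p2=0, p3=3, p4=8)
step 5: fire t0:  (p0=4, p1=5, p2=0, p3=3, p4=8) → (p0=3, p1=3, p2=2, p3=3, p4=7)
step 6: fire t0:  (p0=3, p1=3, p2=2, p3=3, p4=7) → (p0=2, p1=1, p2=4, p3=3, p4=6)
step 7: fire t1:  (p0=2, p1=1, p2=4, p3=3, p4=6) → (p0=2, p1=2, p2=4, p3=3, p4=8)
step 8: fire t1:  (p0=2, p1=2, p2=4, p3=3, p4=8) → (p0=2, p1=3, p2=4, p3=3, p4=10)

(p0=2, p1=3, p2=4, p3=3, p4=10)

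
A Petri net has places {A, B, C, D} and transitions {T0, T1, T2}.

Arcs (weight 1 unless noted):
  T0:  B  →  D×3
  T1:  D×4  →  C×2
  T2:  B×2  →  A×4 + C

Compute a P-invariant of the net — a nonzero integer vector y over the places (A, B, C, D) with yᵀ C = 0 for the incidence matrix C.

Incidence matrix C (rows=places, cols=transitions):
       T0   T1   T2
    A   0    0    4
    B  -1    0   -2
    C   0    2    1
    D   3   -4    0

Candidate y = [1, 3, 2, 1]; check y·C column-wise:
  col T0: 1·0 + 3·-1 + 2·0 + 1·3 = 0
  col T1: 1·0 + 3·0 + 2·2 + 1·-4 = 0
  col T2: 1·4 + 3·-2 + 2·1 + 1·0 = 0

y = (A:1, B:3, C:2, D:1)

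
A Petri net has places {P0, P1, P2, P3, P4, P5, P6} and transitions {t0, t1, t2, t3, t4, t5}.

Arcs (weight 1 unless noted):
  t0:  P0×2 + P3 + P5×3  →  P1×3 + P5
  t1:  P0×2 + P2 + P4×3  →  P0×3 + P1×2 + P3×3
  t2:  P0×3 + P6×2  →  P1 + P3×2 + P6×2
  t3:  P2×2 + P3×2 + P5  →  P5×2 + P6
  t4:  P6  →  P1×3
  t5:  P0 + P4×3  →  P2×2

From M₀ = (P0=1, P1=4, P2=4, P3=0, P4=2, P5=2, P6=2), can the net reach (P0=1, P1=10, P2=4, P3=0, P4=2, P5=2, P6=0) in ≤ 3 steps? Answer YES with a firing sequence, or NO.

step 1: fire t4:  (P0=1, P1=4, P2=4, P3=0, P4=2, P5=2, P6=2) → (P0=1, P1=7, P2=4, P3=0, P4=2, P5=2, P6=1)
step 2: fire t4:  (P0=1, P1=7, P2=4, P3=0, P4=2, P5=2, P6=1) → (P0=1, P1=10, P2=4, P3=0, P4=2, P5=2, P6=0)

YES — reachable via ⟨t4, t4⟩ (2 firings)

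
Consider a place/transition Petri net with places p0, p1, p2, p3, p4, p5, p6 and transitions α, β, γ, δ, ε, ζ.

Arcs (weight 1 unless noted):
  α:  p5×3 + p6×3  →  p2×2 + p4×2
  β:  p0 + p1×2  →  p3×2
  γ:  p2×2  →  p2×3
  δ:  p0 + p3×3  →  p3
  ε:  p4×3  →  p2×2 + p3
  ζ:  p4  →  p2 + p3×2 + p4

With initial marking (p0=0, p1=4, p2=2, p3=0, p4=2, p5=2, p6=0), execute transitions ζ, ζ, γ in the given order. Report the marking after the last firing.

(p0=0, p1=4, p2=5, p3=4, p4=2, p5=2, p6=0)

step 1: fire ζ:  (p0=0, p1=4, p2=2, p3=0, p4=2, p5=2, p6=0) → (p0=0, p1=4, p2=3, p3=2, p4=2, p5=2, p6=0)
step 2: fire ζ:  (p0=0, p1=4, p2=3, p3=2, p4=2, p5=2, p6=0) → (p0=0, p1=4, p2=4, p3=4, p4=2, p5=2, p6=0)
step 3: fire γ:  (p0=0, p1=4, p2=4, p3=4, p4=2, p5=2, p6=0) → (p0=0, p1=4, p2=5, p3=4, p4=2, p5=2, p6=0)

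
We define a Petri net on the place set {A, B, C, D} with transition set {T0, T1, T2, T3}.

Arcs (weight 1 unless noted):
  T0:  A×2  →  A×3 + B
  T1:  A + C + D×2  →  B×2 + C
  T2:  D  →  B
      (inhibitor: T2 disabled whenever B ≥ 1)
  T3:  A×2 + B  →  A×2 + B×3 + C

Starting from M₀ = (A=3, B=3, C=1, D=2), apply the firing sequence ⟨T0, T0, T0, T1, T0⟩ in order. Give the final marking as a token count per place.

step 1: fire T0:  (A=3, B=3, C=1, D=2) → (A=4, B=4, C=1, D=2)
step 2: fire T0:  (A=4, B=4, C=1, D=2) → (A=5, B=5, C=1, D=2)
step 3: fire T0:  (A=5, B=5, C=1, D=2) → (A=6, B=6, C=1, D=2)
step 4: fire T1:  (A=6, B=6, C=1, D=2) → (A=5, B=8, C=1, D=0)
step 5: fire T0:  (A=5, B=8, C=1, D=0) → (A=6, B=9, C=1, D=0)

(A=6, B=9, C=1, D=0)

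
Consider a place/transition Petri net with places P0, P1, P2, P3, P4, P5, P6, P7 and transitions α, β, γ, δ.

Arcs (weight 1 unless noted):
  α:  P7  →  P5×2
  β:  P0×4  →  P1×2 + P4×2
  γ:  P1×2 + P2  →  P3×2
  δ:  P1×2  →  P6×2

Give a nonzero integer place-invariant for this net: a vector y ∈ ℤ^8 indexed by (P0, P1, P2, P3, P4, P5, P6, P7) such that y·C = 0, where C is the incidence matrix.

y = (P0:0, P1:0, P2:2, P3:1, P4:0, P5:0, P6:0, P7:0)

Incidence matrix C (rows=places, cols=transitions):
        α    β    γ    δ
   P0   0   -4    0    0
   P1   0    2   -2   -2
   P2   0    0   -1    0
   P3   0    0    2    0
   P4   0    2    0    0
   P5   2    0    0    0
   P6   0    0    0    2
   P7  -1    0    0    0

Candidate y = [0, 0, 2, 1, 0, 0, 0, 0]; check y·C column-wise:
  col α: 2·0 + 1·0 + 0·2 + 0·-1 = 0
  col β: 0·-4 + 0·2 + 2·0 + 1·0 + 0·2 = 0
  col γ: 0·-2 + 2·-1 + 1·2 = 0
  col δ: 0·-2 + 2·0 + 1·0 + 0·2 = 0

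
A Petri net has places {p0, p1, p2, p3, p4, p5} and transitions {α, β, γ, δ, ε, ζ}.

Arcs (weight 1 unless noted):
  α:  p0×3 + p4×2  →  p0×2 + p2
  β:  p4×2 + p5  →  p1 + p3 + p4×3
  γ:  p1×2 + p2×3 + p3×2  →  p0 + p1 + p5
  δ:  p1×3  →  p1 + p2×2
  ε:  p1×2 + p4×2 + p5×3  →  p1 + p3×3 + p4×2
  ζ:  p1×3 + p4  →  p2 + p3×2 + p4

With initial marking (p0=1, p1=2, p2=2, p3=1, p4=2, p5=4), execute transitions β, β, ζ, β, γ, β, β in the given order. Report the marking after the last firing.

(p0=2, p1=3, p2=0, p3=6, p4=7, p5=0)

step 1: fire β:  (p0=1, p1=2, p2=2, p3=1, p4=2, p5=4) → (p0=1, p1=3, p2=2, p3=2, p4=3, p5=3)
step 2: fire β:  (p0=1, p1=3, p2=2, p3=2, p4=3, p5=3) → (p0=1, p1=4, p2=2, p3=3, p4=4, p5=2)
step 3: fire ζ:  (p0=1, p1=4, p2=2, p3=3, p4=4, p5=2) → (p0=1, p1=1, p2=3, p3=5, p4=4, p5=2)
step 4: fire β:  (p0=1, p1=1, p2=3, p3=5, p4=4, p5=2) → (p0=1, p1=2, p2=3, p3=6, p4=5, p5=1)
step 5: fire γ:  (p0=1, p1=2, p2=3, p3=6, p4=5, p5=1) → (p0=2, p1=1, p2=0, p3=4, p4=5, p5=2)
step 6: fire β:  (p0=2, p1=1, p2=0, p3=4, p4=5, p5=2) → (p0=2, p1=2, p2=0, p3=5, p4=6, p5=1)
step 7: fire β:  (p0=2, p1=2, p2=0, p3=5, p4=6, p5=1) → (p0=2, p1=3, p2=0, p3=6, p4=7, p5=0)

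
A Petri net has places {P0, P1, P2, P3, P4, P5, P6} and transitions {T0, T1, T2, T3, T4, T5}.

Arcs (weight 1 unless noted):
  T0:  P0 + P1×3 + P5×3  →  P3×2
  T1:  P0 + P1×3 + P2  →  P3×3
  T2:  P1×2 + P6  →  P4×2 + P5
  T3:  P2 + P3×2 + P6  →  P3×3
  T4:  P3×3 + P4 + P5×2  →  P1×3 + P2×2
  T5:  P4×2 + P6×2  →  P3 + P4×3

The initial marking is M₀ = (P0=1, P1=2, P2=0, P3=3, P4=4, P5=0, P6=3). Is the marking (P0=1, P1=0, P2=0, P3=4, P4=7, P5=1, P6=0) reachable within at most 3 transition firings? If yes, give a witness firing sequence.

step 1: fire T2:  (P0=1, P1=2, P2=0, P3=3, P4=4, P5=0, P6=3) → (P0=1, P1=0, P2=0, P3=3, P4=6, P5=1, P6=2)
step 2: fire T5:  (P0=1, P1=0, P2=0, P3=3, P4=6, P5=1, P6=2) → (P0=1, P1=0, P2=0, P3=4, P4=7, P5=1, P6=0)

YES — reachable via ⟨T2, T5⟩ (2 firings)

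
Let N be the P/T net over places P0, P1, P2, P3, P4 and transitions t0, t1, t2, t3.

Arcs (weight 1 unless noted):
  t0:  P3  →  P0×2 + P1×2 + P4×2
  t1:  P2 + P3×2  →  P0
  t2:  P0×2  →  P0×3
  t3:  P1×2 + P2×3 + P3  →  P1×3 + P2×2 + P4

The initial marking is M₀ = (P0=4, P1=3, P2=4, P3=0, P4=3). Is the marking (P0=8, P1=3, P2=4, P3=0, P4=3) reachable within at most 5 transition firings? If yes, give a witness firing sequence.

step 1: fire t2:  (P0=4, P1=3, P2=4, P3=0, P4=3) → (P0=5, P1=3, P2=4, P3=0, P4=3)
step 2: fire t2:  (P0=5, P1=3, P2=4, P3=0, P4=3) → (P0=6, P1=3, P2=4, P3=0, P4=3)
step 3: fire t2:  (P0=6, P1=3, P2=4, P3=0, P4=3) → (P0=7, P1=3, P2=4, P3=0, P4=3)
step 4: fire t2:  (P0=7, P1=3, P2=4, P3=0, P4=3) → (P0=8, P1=3, P2=4, P3=0, P4=3)

YES — reachable via ⟨t2, t2, t2, t2⟩ (4 firings)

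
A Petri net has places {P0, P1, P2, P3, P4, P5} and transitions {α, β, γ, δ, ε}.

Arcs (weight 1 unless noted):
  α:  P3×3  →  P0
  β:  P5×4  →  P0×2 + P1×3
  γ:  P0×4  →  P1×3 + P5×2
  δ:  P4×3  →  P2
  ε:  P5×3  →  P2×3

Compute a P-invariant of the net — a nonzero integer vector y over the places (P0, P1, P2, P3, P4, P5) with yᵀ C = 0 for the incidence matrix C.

y = (P0:3, P1:2, P2:3, P3:1, P4:1, P5:3)

Incidence matrix C (rows=places, cols=transitions):
        α    β    γ    δ    ε
   P0   1    2   -4    0    0
   P1   0    3    3    0    0
   P2   0    0    0    1    3
   P3  -3    0    0    0    0
   P4   0    0    0   -3    0
   P5   0   -4    2    0   -3

Candidate y = [3, 2, 3, 1, 1, 3]; check y·C column-wise:
  col α: 3·1 + 2·0 + 3·0 + 1·-3 + 1·0 + 3·0 = 0
  col β: 3·2 + 2·3 + 3·0 + 1·0 + 1·0 + 3·-4 = 0
  col γ: 3·-4 + 2·3 + 3·0 + 1·0 + 1·0 + 3·2 = 0
  col δ: 3·0 + 2·0 + 3·1 + 1·0 + 1·-3 + 3·0 = 0
  col ε: 3·0 + 2·0 + 3·3 + 1·0 + 1·0 + 3·-3 = 0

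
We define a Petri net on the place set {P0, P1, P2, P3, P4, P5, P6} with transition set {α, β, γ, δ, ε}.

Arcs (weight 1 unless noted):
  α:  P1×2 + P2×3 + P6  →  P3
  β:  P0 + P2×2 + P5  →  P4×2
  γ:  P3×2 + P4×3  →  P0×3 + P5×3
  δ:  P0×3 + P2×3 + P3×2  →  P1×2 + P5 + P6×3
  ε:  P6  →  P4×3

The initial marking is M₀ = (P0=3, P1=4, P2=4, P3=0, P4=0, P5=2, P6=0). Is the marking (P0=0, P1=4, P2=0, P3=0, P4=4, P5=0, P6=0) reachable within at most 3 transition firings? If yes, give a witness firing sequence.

depth 0: 1 marking
depth 1: 2 markings reached so far
depth 2: 3 markings reached so far
depth 3: 3 markings reached so far
(frontier empty at depth 3; search complete)
target is not among the 3 markings reachable within 3 steps

NO — not reachable within 3 firings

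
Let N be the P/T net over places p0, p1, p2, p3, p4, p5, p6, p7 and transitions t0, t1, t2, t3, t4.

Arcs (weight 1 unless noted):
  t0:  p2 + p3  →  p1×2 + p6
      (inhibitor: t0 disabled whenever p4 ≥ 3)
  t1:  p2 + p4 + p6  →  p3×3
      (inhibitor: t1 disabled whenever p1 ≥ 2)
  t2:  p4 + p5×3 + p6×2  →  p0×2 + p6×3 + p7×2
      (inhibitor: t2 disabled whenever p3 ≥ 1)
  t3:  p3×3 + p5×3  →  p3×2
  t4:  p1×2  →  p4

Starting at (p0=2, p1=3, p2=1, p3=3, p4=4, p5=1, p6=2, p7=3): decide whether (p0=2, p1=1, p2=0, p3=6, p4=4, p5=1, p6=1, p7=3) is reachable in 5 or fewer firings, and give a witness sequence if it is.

step 1: fire t4:  (p0=2, p1=3, p2=1, p3=3, p4=4, p5=1, p6=2, p7=3) → (p0=2, p1=1, p2=1, p3=3, p4=5, p5=1, p6=2, p7=3)
step 2: fire t1:  (p0=2, p1=1, p2=1, p3=3, p4=5, p5=1, p6=2, p7=3) → (p0=2, p1=1, p2=0, p3=6, p4=4, p5=1, p6=1, p7=3)

YES — reachable via ⟨t4, t1⟩ (2 firings)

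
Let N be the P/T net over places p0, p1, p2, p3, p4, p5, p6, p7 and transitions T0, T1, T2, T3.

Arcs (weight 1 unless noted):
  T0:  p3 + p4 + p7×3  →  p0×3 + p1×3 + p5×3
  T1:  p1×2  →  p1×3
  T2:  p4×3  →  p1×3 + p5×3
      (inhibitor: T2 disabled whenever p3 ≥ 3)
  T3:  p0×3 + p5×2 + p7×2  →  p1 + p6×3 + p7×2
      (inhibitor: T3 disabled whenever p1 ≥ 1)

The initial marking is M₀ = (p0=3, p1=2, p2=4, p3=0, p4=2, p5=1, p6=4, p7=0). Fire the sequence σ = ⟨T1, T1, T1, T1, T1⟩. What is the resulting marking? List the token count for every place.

step 1: fire T1:  (p0=3, p1=2, p2=4, p3=0, p4=2, p5=1, p6=4, p7=0) → (p0=3, p1=3, p2=4, p3=0, p4=2, p5=1, p6=4, p7=0)
step 2: fire T1:  (p0=3, p1=3, p2=4, p3=0, p4=2, p5=1, p6=4, p7=0) → (p0=3, p1=4, p2=4, p3=0, p4=2, p5=1, p6=4, p7=0)
step 3: fire T1:  (p0=3, p1=4, p2=4, p3=0, p4=2, p5=1, p6=4, p7=0) → (p0=3, p1=5, p2=4, p3=0, p4=2, p5=1, p6=4, p7=0)
step 4: fire T1:  (p0=3, p1=5, p2=4, p3=0, p4=2, p5=1, p6=4, p7=0) → (p0=3, p1=6, p2=4, p3=0, p4=2, p5=1, p6=4, p7=0)
step 5: fire T1:  (p0=3, p1=6, p2=4, p3=0, p4=2, p5=1, p6=4, p7=0) → (p0=3, p1=7, p2=4, p3=0, p4=2, p5=1, p6=4, p7=0)

(p0=3, p1=7, p2=4, p3=0, p4=2, p5=1, p6=4, p7=0)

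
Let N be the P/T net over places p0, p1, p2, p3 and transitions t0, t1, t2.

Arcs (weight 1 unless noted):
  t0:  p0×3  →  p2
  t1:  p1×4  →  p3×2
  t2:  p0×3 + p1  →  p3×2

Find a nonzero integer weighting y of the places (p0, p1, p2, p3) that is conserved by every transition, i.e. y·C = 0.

Incidence matrix C (rows=places, cols=transitions):
       t0   t1   t2
   p0  -3    0   -3
   p1   0   -4   -1
   p2   1    0    0
   p3   0    2    2

Candidate y = [1, 1, 3, 2]; check y·C column-wise:
  col t0: 1·-3 + 1·0 + 3·1 + 2·0 = 0
  col t1: 1·0 + 1·-4 + 3·0 + 2·2 = 0
  col t2: 1·-3 + 1·-1 + 3·0 + 2·2 = 0

y = (p0:1, p1:1, p2:3, p3:2)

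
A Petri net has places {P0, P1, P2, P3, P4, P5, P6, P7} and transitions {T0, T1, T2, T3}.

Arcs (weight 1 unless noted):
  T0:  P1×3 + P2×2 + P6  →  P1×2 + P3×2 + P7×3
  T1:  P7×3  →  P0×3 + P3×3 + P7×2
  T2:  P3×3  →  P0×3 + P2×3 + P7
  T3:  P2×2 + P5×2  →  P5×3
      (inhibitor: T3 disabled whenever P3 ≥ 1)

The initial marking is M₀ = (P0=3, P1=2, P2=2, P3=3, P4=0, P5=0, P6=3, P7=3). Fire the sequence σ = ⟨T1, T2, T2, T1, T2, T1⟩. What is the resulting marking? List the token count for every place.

(P0=21, P1=2, P2=11, P3=3, P4=0, P5=0, P6=3, P7=3)

step 1: fire T1:  (P0=3, P1=2, P2=2, P3=3, P4=0, P5=0, P6=3, P7=3) → (P0=6, P1=2, P2=2, P3=6, P4=0, P5=0, P6=3, P7=2)
step 2: fire T2:  (P0=6, P1=2, P2=2, P3=6, P4=0, P5=0, P6=3, P7=2) → (P0=9, P1=2, P2=5, P3=3, P4=0, P5=0, P6=3, P7=3)
step 3: fire T2:  (P0=9, P1=2, P2=5, P3=3, P4=0, P5=0, P6=3, P7=3) → (P0=12, P1=2, P2=8, P3=0, P4=0, P5=0, P6=3, P7=4)
step 4: fire T1:  (P0=12, P1=2, P2=8, P3=0, P4=0, P5=0, P6=3, P7=4) → (P0=15, P1=2, P2=8, P3=3, P4=0, P5=0, P6=3, P7=3)
step 5: fire T2:  (P0=15, P1=2, P2=8, P3=3, P4=0, P5=0, P6=3, P7=3) → (P0=18, P1=2, P2=11, P3=0, P4=0, P5=0, P6=3, P7=4)
step 6: fire T1:  (P0=18, P1=2, P2=11, P3=0, P4=0, P5=0, P6=3, P7=4) → (P0=21, P1=2, P2=11, P3=3, P4=0, P5=0, P6=3, P7=3)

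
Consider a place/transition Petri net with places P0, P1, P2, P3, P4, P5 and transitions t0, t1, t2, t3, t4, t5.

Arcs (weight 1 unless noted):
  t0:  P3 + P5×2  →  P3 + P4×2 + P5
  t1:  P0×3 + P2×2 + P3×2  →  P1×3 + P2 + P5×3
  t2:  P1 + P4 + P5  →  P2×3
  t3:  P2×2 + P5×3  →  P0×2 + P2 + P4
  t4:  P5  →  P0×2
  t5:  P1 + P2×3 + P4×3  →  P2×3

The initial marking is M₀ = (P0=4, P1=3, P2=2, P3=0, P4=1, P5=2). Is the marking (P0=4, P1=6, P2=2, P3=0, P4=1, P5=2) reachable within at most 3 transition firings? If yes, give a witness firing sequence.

depth 0: 1 marking
depth 1: 3 markings reached so far
depth 2: 5 markings reached so far
depth 3: 5 markings reached so far
(frontier empty at depth 3; search complete)
target is not among the 5 markings reachable within 3 steps

NO — not reachable within 3 firings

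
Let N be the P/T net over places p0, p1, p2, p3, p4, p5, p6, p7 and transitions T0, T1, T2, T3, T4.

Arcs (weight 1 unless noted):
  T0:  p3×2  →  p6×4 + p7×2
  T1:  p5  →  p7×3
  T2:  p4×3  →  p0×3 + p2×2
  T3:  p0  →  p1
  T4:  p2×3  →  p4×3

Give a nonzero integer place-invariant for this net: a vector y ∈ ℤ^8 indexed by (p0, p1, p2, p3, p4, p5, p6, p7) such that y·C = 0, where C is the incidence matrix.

y = (p0:1, p1:1, p2:3, p3:0, p4:3, p5:0, p6:0, p7:0)

Incidence matrix C (rows=places, cols=transitions):
       T0   T1   T2   T3   T4
   p0   0    0    3   -1    0
   p1   0    0    0    1    0
   p2   0    0    2    0   -3
   p3  -2    0    0    0    0
   p4   0    0   -3    0    3
   p5   0   -1    0    0    0
   p6   4    0    0    0    0
   p7   2    3    0    0    0

Candidate y = [1, 1, 3, 0, 3, 0, 0, 0]; check y·C column-wise:
  col T0: 1·0 + 1·0 + 3·0 + 0·-2 + 3·0 + 0·4 + 0·2 = 0
  col T1: 1·0 + 1·0 + 3·0 + 3·0 + 0·-1 + 0·3 = 0
  col T2: 1·3 + 1·0 + 3·2 + 3·-3 = 0
  col T3: 1·-1 + 1·1 + 3·0 + 3·0 = 0
  col T4: 1·0 + 1·0 + 3·-3 + 3·3 = 0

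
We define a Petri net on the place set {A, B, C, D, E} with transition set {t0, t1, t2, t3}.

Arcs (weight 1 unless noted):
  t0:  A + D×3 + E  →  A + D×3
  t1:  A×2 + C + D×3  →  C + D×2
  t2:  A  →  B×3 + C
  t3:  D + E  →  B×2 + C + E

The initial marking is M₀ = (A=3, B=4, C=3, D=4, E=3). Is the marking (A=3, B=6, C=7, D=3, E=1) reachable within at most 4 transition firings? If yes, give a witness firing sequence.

NO — not reachable within 4 firings

depth 0: 1 marking
depth 1: 5 markings reached so far
depth 2: 14 markings reached so far
depth 3: 29 markings reached so far
depth 4: 49 markings reached so far
target is not among the 49 markings reachable within 4 steps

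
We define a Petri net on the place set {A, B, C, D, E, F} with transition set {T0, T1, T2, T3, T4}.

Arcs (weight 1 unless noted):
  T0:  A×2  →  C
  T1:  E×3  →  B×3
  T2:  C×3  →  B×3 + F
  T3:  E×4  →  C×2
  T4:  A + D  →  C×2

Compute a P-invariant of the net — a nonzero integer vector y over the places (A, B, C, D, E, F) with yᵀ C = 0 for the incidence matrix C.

y = (A:1, B:1, C:2, D:3, E:1, F:3)

Incidence matrix C (rows=places, cols=transitions):
       T0   T1   T2   T3   T4
    A  -2    0    0    0   -1
    B   0    3    3    0    0
    C   1    0   -3    2    2
    D   0    0    0    0   -1
    E   0   -3    0   -4    0
    F   0    0    1    0    0

Candidate y = [1, 1, 2, 3, 1, 3]; check y·C column-wise:
  col T0: 1·-2 + 1·0 + 2·1 + 3·0 + 1·0 + 3·0 = 0
  col T1: 1·0 + 1·3 + 2·0 + 3·0 + 1·-3 + 3·0 = 0
  col T2: 1·0 + 1·3 + 2·-3 + 3·0 + 1·0 + 3·1 = 0
  col T3: 1·0 + 1·0 + 2·2 + 3·0 + 1·-4 + 3·0 = 0
  col T4: 1·-1 + 1·0 + 2·2 + 3·-1 + 1·0 + 3·0 = 0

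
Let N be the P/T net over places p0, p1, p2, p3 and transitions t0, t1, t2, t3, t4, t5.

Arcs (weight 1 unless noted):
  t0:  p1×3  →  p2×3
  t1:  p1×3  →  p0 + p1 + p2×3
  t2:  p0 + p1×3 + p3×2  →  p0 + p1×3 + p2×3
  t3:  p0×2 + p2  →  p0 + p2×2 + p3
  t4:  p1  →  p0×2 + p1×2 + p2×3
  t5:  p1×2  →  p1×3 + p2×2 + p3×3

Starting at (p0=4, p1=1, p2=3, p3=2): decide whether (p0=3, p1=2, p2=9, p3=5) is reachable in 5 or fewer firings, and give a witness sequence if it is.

YES — reachable via ⟨t3, t3, t3, t4⟩ (4 firings)

step 1: fire t3:  (p0=4, p1=1, p2=3, p3=2) → (p0=3, p1=1, p2=4, p3=3)
step 2: fire t3:  (p0=3, p1=1, p2=4, p3=3) → (p0=2, p1=1, p2=5, p3=4)
step 3: fire t3:  (p0=2, p1=1, p2=5, p3=4) → (p0=1, p1=1, p2=6, p3=5)
step 4: fire t4:  (p0=1, p1=1, p2=6, p3=5) → (p0=3, p1=2, p2=9, p3=5)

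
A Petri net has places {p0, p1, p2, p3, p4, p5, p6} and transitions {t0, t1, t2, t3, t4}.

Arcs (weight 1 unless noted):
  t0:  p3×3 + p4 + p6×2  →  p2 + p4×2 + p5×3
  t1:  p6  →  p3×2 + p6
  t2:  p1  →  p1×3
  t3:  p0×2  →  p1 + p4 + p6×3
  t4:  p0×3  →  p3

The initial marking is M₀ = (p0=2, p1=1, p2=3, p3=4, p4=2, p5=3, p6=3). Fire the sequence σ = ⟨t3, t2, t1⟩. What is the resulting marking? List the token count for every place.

step 1: fire t3:  (p0=2, p1=1, p2=3, p3=4, p4=2, p5=3, p6=3) → (p0=0, p1=2, p2=3, p3=4, p4=3, p5=3, p6=6)
step 2: fire t2:  (p0=0, p1=2, p2=3, p3=4, p4=3, p5=3, p6=6) → (p0=0, p1=4, p2=3, p3=4, p4=3, p5=3, p6=6)
step 3: fire t1:  (p0=0, p1=4, p2=3, p3=4, p4=3, p5=3, p6=6) → (p0=0, p1=4, p2=3, p3=6, p4=3, p5=3, p6=6)

(p0=0, p1=4, p2=3, p3=6, p4=3, p5=3, p6=6)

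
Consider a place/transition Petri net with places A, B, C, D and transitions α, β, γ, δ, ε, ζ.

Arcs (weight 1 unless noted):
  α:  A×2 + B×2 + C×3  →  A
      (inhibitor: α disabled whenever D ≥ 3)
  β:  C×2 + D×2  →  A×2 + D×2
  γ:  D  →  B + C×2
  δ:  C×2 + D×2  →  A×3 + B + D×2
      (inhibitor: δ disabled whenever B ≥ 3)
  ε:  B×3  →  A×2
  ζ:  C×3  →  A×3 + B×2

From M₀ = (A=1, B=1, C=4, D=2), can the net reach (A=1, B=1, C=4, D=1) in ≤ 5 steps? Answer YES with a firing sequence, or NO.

depth 0: 1 marking
depth 1: 5 markings reached so far
depth 2: 13 markings reached so far
depth 3: 29 markings reached so far
depth 4: 46 markings reached so far
depth 5: 65 markings reached so far
target is not among the 65 markings reachable within 5 steps

NO — not reachable within 5 firings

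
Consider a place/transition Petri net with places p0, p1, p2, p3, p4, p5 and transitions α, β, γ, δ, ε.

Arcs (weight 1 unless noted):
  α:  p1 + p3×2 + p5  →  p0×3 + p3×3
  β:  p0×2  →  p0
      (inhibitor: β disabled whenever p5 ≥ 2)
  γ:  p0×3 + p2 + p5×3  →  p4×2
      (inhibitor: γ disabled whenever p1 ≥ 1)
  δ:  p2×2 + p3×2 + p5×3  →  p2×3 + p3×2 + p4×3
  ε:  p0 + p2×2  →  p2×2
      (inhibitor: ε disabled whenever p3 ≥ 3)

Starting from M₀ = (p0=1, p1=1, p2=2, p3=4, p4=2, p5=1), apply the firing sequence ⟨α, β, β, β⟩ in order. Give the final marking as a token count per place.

(p0=1, p1=0, p2=2, p3=5, p4=2, p5=0)

step 1: fire α:  (p0=1, p1=1, p2=2, p3=4, p4=2, p5=1) → (p0=4, p1=0, p2=2, p3=5, p4=2, p5=0)
step 2: fire β:  (p0=4, p1=0, p2=2, p3=5, p4=2, p5=0) → (p0=3, p1=0, p2=2, p3=5, p4=2, p5=0)
step 3: fire β:  (p0=3, p1=0, p2=2, p3=5, p4=2, p5=0) → (p0=2, p1=0, p2=2, p3=5, p4=2, p5=0)
step 4: fire β:  (p0=2, p1=0, p2=2, p3=5, p4=2, p5=0) → (p0=1, p1=0, p2=2, p3=5, p4=2, p5=0)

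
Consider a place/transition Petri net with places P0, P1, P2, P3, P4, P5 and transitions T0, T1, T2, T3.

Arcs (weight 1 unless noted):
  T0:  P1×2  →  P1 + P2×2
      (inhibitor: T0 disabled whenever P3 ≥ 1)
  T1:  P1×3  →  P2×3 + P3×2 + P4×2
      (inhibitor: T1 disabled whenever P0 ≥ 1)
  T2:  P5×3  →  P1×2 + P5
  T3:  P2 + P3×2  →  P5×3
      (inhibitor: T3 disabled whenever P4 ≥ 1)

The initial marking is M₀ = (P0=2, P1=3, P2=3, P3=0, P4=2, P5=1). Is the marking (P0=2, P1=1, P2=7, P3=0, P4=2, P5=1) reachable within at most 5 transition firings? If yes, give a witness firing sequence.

step 1: fire T0:  (P0=2, P1=3, P2=3, P3=0, P4=2, P5=1) → (P0=2, P1=2, P2=5, P3=0, P4=2, P5=1)
step 2: fire T0:  (P0=2, P1=2, P2=5, P3=0, P4=2, P5=1) → (P0=2, P1=1, P2=7, P3=0, P4=2, P5=1)

YES — reachable via ⟨T0, T0⟩ (2 firings)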